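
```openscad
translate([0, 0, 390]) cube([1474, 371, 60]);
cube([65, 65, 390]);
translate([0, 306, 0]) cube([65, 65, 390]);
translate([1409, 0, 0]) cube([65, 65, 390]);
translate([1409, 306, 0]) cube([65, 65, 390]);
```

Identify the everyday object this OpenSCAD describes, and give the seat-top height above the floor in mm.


A bench. The seat-top height is 450 mm.

A long slab on four corner posts — a bench. The slab sits at z = 390 with thickness 60, so the top is 390 + 60 = 450 mm.


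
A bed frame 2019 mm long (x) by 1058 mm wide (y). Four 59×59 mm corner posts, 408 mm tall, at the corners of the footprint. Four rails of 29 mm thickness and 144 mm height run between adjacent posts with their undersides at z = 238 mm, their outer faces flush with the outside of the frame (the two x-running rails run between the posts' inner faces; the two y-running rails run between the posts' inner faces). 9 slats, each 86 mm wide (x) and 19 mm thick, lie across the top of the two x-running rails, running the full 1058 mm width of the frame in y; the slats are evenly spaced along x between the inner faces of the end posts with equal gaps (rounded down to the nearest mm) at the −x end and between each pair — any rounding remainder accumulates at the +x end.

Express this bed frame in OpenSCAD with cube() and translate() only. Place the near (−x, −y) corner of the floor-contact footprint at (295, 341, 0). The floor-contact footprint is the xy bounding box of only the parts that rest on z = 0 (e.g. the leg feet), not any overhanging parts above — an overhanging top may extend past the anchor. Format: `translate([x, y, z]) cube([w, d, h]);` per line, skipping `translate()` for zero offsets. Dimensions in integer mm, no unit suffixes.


translate([295, 341, 0]) cube([59, 59, 408]);
translate([295, 1340, 0]) cube([59, 59, 408]);
translate([2255, 341, 0]) cube([59, 59, 408]);
translate([2255, 1340, 0]) cube([59, 59, 408]);
translate([354, 341, 238]) cube([1901, 29, 144]);
translate([354, 1370, 238]) cube([1901, 29, 144]);
translate([295, 400, 238]) cube([29, 940, 144]);
translate([2285, 400, 238]) cube([29, 940, 144]);
translate([466, 341, 382]) cube([86, 1058, 19]);
translate([664, 341, 382]) cube([86, 1058, 19]);
translate([862, 341, 382]) cube([86, 1058, 19]);
translate([1060, 341, 382]) cube([86, 1058, 19]);
translate([1258, 341, 382]) cube([86, 1058, 19]);
translate([1456, 341, 382]) cube([86, 1058, 19]);
translate([1654, 341, 382]) cube([86, 1058, 19]);
translate([1852, 341, 382]) cube([86, 1058, 19]);
translate([2050, 341, 382]) cube([86, 1058, 19]);


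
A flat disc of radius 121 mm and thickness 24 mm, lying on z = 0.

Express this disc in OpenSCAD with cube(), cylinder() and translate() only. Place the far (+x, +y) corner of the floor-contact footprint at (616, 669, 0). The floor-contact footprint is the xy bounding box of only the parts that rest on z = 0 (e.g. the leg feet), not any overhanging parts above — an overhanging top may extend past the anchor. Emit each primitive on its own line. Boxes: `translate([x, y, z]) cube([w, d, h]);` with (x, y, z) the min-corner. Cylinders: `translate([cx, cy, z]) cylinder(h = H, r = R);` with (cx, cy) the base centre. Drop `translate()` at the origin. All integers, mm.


translate([495, 548, 0]) cylinder(h = 24, r = 121);


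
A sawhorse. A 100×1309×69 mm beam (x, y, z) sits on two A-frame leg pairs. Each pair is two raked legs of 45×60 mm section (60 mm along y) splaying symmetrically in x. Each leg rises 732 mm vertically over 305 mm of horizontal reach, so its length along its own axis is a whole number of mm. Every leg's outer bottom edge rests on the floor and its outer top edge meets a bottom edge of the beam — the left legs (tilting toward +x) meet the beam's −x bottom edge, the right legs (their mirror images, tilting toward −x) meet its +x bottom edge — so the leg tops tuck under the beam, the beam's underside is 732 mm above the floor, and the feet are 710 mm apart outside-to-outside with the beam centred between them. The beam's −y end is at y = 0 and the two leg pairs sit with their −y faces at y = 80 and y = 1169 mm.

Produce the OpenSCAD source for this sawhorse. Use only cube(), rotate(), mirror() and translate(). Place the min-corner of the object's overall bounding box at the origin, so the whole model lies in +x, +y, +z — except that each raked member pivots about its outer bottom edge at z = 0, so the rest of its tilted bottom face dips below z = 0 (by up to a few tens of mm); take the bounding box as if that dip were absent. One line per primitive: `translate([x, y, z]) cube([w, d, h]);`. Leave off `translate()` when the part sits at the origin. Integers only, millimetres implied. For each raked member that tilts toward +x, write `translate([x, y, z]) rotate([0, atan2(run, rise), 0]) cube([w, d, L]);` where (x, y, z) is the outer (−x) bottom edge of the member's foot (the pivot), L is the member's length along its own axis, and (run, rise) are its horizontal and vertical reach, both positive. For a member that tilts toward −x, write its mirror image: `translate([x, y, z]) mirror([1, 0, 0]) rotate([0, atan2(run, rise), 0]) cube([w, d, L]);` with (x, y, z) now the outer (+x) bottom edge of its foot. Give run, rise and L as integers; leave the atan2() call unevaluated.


translate([305, 0, 732]) cube([100, 1309, 69]);
translate([0, 80, 0]) rotate([0, atan2(305, 732), 0]) cube([45, 60, 793]);
translate([710, 80, 0]) mirror([1, 0, 0]) rotate([0, atan2(305, 732), 0]) cube([45, 60, 793]);
translate([0, 1169, 0]) rotate([0, atan2(305, 732), 0]) cube([45, 60, 793]);
translate([710, 1169, 0]) mirror([1, 0, 0]) rotate([0, atan2(305, 732), 0]) cube([45, 60, 793]);


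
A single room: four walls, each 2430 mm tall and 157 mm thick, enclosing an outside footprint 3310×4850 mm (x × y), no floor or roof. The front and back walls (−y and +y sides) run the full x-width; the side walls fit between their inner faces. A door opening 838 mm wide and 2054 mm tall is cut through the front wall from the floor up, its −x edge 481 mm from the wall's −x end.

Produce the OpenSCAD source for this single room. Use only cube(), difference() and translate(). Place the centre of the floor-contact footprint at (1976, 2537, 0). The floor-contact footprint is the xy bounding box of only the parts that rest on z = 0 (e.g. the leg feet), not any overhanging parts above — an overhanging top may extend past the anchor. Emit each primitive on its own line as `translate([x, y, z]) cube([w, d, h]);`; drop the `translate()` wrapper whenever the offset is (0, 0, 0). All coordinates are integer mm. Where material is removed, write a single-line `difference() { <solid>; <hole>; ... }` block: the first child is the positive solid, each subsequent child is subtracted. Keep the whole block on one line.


difference() { translate([321, 112, 0]) cube([3310, 157, 2430]); translate([802, 112, 0]) cube([838, 157, 2054]); }
translate([321, 4805, 0]) cube([3310, 157, 2430]);
translate([321, 269, 0]) cube([157, 4536, 2430]);
translate([3474, 269, 0]) cube([157, 4536, 2430]);


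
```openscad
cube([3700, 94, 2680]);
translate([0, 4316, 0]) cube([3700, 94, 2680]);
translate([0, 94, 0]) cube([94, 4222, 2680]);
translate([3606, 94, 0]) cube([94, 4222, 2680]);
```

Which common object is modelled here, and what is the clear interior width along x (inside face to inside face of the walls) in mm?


A house (or room) frame. The interior width is 3512 mm.

Four 2680 mm walls enclosing a rectangle with no floor or roof — a room or house frame. Outside width is 3700 mm and wall thickness is 94 mm, so the interior width is 3700 − 2 × 94 = 3512 mm.


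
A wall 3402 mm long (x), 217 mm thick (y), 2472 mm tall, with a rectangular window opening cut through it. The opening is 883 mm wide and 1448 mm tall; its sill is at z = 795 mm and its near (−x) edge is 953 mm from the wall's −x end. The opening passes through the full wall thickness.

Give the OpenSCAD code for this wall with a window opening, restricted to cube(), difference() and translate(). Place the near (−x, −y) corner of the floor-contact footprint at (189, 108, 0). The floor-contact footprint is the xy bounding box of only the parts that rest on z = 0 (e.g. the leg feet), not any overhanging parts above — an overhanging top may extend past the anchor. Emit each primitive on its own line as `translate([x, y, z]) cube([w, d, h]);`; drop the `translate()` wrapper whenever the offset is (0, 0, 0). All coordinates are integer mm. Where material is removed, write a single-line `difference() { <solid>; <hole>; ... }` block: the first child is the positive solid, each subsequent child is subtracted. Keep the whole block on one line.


difference() { translate([189, 108, 0]) cube([3402, 217, 2472]); translate([1142, 108, 795]) cube([883, 217, 1448]); }


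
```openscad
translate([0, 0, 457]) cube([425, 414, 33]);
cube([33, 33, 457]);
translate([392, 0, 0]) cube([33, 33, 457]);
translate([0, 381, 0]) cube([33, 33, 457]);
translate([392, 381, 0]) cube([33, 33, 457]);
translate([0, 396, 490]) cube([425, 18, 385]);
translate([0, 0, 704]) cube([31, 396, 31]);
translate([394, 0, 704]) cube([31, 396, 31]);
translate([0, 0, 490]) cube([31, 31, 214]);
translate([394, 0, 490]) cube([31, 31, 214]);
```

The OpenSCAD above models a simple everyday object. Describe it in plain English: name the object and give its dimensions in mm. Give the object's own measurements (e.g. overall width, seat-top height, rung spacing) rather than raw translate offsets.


A chair. The seat is a 425×414×33 mm slab with its top at z = 490 mm, on four 33×33 mm corner legs (flush with the seat edges, standing on z = 0). A flat backrest 18 mm thick, 385 mm tall, spans the full seat width and rises from the seat top along its +y edge, rear face flush with the rear of the seat. Two armrests of 31×31 mm section run along each side from the seat's front edge to the front of the backrest, top faces 245 mm above the seat top and outer faces flush with the seat's x-edges; a 31×31 mm post under the front of each armrest stands on the seat at the front corner.


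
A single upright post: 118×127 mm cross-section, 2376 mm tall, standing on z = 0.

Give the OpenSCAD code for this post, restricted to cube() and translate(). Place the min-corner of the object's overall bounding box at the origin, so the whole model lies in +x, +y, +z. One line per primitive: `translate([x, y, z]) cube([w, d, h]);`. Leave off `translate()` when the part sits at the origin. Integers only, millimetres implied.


cube([118, 127, 2376]);


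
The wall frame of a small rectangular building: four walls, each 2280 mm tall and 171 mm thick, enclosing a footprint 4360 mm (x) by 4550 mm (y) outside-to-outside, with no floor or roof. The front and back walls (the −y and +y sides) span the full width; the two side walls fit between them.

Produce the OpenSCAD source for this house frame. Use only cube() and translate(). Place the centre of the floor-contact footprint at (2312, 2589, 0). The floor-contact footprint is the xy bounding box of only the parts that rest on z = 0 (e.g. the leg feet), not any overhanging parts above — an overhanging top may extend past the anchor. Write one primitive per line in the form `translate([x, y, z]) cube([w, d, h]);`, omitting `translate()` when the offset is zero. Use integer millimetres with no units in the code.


translate([132, 314, 0]) cube([4360, 171, 2280]);
translate([132, 4693, 0]) cube([4360, 171, 2280]);
translate([132, 485, 0]) cube([171, 4208, 2280]);
translate([4321, 485, 0]) cube([171, 4208, 2280]);


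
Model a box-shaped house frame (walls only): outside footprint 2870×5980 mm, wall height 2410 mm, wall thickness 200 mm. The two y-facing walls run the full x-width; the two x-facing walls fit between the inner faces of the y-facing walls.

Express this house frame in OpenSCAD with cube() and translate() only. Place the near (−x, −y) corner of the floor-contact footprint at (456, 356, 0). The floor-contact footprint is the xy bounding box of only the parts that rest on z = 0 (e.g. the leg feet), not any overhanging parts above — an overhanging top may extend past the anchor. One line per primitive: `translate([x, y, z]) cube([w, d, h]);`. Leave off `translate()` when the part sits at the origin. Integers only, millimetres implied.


translate([456, 356, 0]) cube([2870, 200, 2410]);
translate([456, 6136, 0]) cube([2870, 200, 2410]);
translate([456, 556, 0]) cube([200, 5580, 2410]);
translate([3126, 556, 0]) cube([200, 5580, 2410]);


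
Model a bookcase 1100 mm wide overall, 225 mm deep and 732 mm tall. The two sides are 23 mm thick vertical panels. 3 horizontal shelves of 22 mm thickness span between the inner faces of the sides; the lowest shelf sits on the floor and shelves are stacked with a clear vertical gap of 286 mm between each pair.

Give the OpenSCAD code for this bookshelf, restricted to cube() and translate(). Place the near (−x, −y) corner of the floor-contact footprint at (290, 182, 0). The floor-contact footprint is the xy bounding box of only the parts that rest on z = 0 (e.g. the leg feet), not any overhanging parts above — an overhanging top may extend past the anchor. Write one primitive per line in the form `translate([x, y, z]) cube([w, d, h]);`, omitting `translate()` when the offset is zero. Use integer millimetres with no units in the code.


translate([290, 182, 0]) cube([23, 225, 732]);
translate([1367, 182, 0]) cube([23, 225, 732]);
translate([313, 182, 0]) cube([1054, 225, 22]);
translate([313, 182, 308]) cube([1054, 225, 22]);
translate([313, 182, 616]) cube([1054, 225, 22]);


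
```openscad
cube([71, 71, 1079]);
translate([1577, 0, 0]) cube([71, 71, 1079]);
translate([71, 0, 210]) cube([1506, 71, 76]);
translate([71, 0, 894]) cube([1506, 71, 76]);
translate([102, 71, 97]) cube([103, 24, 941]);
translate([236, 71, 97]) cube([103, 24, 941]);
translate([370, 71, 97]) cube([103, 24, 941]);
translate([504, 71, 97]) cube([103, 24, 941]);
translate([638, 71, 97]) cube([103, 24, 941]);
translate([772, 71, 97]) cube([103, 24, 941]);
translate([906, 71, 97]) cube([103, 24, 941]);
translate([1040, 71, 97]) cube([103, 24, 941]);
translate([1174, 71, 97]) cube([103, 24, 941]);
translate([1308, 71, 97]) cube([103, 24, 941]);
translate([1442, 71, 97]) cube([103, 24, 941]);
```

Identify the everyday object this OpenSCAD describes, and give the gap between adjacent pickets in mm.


A fence section. The picket gap is 31 mm.

Two posts, two rails, 11 pickets — a fence section. Span 1506 mm holds 11 pickets of 103 mm with 12 equal gaps: ⌊(1506 − 11·103) / 12⌋ = 31 mm.


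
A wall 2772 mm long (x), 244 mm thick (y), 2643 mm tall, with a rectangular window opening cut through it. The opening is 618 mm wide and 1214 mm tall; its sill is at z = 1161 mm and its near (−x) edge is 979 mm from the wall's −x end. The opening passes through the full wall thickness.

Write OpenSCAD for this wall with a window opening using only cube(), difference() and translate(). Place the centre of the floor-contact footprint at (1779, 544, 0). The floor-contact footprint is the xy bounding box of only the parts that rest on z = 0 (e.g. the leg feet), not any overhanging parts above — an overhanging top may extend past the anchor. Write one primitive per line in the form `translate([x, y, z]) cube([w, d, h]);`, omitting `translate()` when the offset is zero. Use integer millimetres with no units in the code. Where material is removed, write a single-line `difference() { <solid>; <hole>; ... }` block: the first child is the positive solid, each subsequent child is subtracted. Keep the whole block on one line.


difference() { translate([393, 422, 0]) cube([2772, 244, 2643]); translate([1372, 422, 1161]) cube([618, 244, 1214]); }


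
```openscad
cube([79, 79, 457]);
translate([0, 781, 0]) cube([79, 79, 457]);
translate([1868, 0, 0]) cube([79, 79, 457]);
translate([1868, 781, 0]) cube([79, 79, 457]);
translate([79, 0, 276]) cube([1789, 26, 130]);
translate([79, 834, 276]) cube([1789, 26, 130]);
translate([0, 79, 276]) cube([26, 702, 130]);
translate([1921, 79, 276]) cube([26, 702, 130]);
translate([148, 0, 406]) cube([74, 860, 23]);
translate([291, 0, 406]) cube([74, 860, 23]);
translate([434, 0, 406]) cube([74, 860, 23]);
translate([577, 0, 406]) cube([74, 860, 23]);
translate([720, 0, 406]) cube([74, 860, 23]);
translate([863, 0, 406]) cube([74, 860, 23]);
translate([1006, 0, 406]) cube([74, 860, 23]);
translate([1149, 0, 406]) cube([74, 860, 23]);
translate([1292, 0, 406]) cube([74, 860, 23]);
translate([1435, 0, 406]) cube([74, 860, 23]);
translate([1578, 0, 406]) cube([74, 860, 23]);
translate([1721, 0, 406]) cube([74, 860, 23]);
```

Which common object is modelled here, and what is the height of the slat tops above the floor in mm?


A bed frame. The slat-top height is 429 mm.

Four posts, four rails, and a row of slats — a bed frame. Slats sit on the rails at z = 276 + 130 = 406; with slat thickness 23, the top is 429 mm.


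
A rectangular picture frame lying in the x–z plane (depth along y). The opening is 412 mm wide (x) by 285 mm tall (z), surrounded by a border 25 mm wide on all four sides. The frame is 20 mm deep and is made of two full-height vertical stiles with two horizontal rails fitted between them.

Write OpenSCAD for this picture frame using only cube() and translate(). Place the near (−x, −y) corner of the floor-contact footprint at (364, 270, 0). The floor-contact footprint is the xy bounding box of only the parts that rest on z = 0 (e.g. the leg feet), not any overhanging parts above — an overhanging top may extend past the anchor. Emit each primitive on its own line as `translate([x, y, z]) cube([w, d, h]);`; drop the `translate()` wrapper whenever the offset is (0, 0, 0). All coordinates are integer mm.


translate([364, 270, 0]) cube([25, 20, 335]);
translate([801, 270, 0]) cube([25, 20, 335]);
translate([389, 270, 0]) cube([412, 20, 25]);
translate([389, 270, 310]) cube([412, 20, 25]);


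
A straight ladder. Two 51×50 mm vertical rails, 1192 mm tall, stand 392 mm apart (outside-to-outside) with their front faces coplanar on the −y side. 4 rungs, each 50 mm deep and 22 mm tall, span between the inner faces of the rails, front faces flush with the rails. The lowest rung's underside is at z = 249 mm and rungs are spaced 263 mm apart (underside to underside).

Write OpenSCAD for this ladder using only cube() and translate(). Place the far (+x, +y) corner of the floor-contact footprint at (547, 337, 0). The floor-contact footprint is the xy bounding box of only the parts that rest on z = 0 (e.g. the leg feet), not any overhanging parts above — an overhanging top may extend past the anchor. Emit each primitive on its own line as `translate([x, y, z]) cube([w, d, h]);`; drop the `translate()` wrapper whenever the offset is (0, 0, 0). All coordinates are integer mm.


translate([155, 287, 0]) cube([51, 50, 1192]);
translate([496, 287, 0]) cube([51, 50, 1192]);
translate([206, 287, 249]) cube([290, 50, 22]);
translate([206, 287, 512]) cube([290, 50, 22]);
translate([206, 287, 775]) cube([290, 50, 22]);
translate([206, 287, 1038]) cube([290, 50, 22]);


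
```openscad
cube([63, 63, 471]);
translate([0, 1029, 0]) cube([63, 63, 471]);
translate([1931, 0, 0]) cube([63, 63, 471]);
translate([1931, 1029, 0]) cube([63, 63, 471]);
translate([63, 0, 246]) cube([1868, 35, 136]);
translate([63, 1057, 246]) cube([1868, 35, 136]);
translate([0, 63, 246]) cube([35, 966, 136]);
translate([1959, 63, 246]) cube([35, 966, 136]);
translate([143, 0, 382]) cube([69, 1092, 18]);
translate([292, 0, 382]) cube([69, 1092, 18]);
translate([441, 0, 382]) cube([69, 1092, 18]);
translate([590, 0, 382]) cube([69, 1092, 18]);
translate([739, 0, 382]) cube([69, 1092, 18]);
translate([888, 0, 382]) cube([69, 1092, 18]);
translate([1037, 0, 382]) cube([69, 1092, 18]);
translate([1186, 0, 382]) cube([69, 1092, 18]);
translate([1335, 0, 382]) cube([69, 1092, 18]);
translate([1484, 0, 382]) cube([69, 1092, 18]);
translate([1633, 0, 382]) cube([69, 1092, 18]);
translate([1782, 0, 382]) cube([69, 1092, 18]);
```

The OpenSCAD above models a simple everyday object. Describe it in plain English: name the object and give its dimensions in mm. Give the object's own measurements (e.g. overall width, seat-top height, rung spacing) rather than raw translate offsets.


A bed frame 1994 mm long (x) by 1092 mm wide (y). Four 63×63 mm corner posts, 471 mm tall, at the corners of the footprint. Four rails of 35 mm thickness and 136 mm height run between adjacent posts with their undersides at z = 246 mm, their outer faces flush with the outside of the frame (the two x-running rails run between the posts' inner faces; the two y-running rails run between the posts' inner faces). 12 slats, each 69 mm wide (x) and 18 mm thick, lie across the top of the two x-running rails, running the full 1092 mm width of the frame in y; along x they sit between the end posts with a 80 mm gap after the −x posts and between neighbouring slats and before the +x posts.


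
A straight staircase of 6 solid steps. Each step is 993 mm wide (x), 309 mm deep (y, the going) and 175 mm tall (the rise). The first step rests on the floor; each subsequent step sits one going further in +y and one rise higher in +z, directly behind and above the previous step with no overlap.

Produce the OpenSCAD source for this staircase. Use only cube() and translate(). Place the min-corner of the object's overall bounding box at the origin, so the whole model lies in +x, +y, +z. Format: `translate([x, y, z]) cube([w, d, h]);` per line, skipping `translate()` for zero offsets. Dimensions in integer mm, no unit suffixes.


cube([993, 309, 175]);
translate([0, 309, 175]) cube([993, 309, 175]);
translate([0, 618, 350]) cube([993, 309, 175]);
translate([0, 927, 525]) cube([993, 309, 175]);
translate([0, 1236, 700]) cube([993, 309, 175]);
translate([0, 1545, 875]) cube([993, 309, 175]);


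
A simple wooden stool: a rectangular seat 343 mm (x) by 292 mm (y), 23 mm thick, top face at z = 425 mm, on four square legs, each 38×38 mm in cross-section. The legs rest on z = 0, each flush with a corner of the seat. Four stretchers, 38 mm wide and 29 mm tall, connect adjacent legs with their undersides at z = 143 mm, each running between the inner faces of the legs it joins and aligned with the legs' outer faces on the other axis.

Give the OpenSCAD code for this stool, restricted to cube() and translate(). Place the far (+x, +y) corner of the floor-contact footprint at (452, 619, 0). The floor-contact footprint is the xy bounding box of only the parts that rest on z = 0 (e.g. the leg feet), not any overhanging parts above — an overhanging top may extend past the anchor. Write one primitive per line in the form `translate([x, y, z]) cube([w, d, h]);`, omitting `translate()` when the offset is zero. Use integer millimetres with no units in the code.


// leg_h = 425 - 23 = 402
// stretcher span = 343 - 2*38 = 267
translate([109, 327, 402]) cube([343, 292, 23]);
translate([109, 327, 0]) cube([38, 38, 402]);
translate([414, 327, 0]) cube([38, 38, 402]);
translate([109, 581, 0]) cube([38, 38, 402]);
translate([414, 581, 0]) cube([38, 38, 402]);
translate([147, 327, 143]) cube([267, 38, 29]);
translate([147, 581, 143]) cube([267, 38, 29]);
translate([109, 365, 143]) cube([38, 216, 29]);
translate([414, 365, 143]) cube([38, 216, 29]);


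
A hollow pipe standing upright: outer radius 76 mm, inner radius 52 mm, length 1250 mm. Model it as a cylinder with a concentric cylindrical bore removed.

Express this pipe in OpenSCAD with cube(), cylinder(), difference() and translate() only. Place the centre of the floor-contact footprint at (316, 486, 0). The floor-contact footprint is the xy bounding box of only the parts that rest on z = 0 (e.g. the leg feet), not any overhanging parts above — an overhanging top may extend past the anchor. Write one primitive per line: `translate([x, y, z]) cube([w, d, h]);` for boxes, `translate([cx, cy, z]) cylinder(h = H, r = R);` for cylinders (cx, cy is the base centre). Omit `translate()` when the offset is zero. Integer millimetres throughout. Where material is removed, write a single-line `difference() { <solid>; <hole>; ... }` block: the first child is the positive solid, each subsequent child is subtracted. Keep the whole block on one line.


difference() { translate([316, 486, 0]) cylinder(h = 1250, r = 76); translate([316, 486, 0]) cylinder(h = 1250, r = 52); }


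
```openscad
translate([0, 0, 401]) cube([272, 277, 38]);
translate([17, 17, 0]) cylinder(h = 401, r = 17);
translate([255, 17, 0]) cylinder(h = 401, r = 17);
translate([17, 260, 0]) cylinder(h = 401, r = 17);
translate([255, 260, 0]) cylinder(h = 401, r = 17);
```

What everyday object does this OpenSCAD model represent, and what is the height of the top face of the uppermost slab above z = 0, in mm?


A stool. The seat height is 439 mm.

A 272×277×38 slab at z = 401 on four corner cylinders — a stool. The seat top is 401 + 38 = 439 mm.


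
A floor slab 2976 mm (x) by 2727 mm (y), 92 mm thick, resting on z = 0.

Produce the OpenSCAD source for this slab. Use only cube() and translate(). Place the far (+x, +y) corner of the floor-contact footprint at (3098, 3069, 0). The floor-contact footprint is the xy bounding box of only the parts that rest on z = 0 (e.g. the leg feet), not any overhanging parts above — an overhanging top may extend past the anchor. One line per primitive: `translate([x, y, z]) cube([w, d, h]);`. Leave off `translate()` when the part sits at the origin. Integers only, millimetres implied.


translate([122, 342, 0]) cube([2976, 2727, 92]);


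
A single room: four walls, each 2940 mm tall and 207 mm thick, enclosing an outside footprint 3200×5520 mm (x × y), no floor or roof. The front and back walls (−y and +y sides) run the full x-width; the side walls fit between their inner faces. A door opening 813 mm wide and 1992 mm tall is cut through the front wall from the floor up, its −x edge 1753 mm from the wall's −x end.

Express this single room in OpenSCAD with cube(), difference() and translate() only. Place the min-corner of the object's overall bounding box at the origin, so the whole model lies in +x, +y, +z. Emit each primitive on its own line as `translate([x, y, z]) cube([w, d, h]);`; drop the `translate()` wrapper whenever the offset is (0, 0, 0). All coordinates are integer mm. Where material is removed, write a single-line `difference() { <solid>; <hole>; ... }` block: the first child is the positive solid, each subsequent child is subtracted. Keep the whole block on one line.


difference() { cube([3200, 207, 2940]); translate([1753, 0, 0]) cube([813, 207, 1992]); }
translate([0, 5313, 0]) cube([3200, 207, 2940]);
translate([0, 207, 0]) cube([207, 5106, 2940]);
translate([2993, 207, 0]) cube([207, 5106, 2940]);


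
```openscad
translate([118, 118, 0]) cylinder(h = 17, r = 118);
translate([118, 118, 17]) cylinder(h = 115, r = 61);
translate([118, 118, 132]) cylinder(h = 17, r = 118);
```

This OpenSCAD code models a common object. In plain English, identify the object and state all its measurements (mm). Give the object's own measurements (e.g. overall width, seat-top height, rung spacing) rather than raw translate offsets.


A spool: two coaxial disc flanges of radius 118 mm and thickness 17 mm, joined by a core cylinder of radius 61 mm and height 115 mm. The lower flange rests on z = 0 and the three cylinders share a vertical axis.


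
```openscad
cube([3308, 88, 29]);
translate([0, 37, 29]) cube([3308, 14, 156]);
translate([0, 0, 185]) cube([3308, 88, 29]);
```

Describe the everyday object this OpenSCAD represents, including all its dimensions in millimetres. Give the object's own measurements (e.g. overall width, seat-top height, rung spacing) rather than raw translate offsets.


An I-beam lying along x, 3308 mm long. Overall section height 214 mm. Two flanges 88 mm wide (y) and 29 mm thick, one on the floor and one at the top; a web 14 mm thick runs between them, centred on the flange width.


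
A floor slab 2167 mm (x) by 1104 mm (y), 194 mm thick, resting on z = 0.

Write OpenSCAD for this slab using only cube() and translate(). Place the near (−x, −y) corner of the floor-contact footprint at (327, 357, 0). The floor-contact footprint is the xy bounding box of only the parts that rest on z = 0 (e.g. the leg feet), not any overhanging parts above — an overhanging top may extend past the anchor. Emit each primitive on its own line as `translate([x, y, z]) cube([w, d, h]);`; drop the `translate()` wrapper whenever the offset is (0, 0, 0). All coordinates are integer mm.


translate([327, 357, 0]) cube([2167, 1104, 194]);


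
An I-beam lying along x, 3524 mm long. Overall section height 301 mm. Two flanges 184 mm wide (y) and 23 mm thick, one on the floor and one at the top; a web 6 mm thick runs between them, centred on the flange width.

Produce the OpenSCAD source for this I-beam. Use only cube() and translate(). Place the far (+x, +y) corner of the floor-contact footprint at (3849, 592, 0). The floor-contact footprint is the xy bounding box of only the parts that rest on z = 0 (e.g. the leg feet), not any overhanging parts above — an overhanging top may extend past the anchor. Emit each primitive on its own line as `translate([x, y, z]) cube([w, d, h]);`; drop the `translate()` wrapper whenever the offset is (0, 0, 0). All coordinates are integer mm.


translate([325, 408, 0]) cube([3524, 184, 23]);
translate([325, 497, 23]) cube([3524, 6, 255]);
translate([325, 408, 278]) cube([3524, 184, 23]);


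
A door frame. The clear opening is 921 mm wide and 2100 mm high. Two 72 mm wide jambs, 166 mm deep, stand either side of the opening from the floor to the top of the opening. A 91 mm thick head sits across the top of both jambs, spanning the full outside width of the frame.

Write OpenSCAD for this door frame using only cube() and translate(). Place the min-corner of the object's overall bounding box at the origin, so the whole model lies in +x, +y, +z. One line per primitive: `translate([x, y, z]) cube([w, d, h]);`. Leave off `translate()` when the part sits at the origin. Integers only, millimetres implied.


cube([72, 166, 2100]);
translate([993, 0, 0]) cube([72, 166, 2100]);
translate([0, 0, 2100]) cube([1065, 166, 91]);


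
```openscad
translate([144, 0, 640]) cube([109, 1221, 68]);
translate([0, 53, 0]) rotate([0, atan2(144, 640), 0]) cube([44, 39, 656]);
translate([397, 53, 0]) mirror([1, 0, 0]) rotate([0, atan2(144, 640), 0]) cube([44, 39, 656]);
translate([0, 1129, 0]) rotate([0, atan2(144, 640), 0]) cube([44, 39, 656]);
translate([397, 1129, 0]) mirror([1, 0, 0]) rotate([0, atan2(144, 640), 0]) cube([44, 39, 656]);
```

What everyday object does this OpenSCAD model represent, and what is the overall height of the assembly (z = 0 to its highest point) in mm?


A sawhorse. The overall height is 708 mm.

A beam across two mirrored pairs of raked legs — a sawhorse. The beam's underside is at z = 640 (matching the legs' vertical rise in atan2(144, 640)) and the beam is 68 mm tall, so its top is at 640 + 68 = 708 mm. The raked legs top out at the beam's underside, so that is the highest point.


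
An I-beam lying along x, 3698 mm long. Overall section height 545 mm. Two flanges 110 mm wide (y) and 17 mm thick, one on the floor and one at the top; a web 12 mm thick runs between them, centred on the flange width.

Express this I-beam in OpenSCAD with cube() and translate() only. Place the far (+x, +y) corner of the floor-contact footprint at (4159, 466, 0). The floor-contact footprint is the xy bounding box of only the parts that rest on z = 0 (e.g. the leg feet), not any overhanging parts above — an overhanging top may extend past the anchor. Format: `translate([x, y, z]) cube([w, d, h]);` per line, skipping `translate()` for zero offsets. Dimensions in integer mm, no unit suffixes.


translate([461, 356, 0]) cube([3698, 110, 17]);
translate([461, 405, 17]) cube([3698, 12, 511]);
translate([461, 356, 528]) cube([3698, 110, 17]);


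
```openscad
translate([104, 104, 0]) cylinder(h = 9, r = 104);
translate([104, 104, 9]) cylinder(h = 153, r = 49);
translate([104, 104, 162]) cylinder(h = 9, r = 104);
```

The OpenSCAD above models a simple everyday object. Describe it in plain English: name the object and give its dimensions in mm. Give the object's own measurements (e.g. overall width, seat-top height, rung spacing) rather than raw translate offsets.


A spool: two coaxial disc flanges of radius 104 mm and thickness 9 mm, joined by a core cylinder of radius 49 mm and height 153 mm. The lower flange rests on z = 0 and the three cylinders share a vertical axis.


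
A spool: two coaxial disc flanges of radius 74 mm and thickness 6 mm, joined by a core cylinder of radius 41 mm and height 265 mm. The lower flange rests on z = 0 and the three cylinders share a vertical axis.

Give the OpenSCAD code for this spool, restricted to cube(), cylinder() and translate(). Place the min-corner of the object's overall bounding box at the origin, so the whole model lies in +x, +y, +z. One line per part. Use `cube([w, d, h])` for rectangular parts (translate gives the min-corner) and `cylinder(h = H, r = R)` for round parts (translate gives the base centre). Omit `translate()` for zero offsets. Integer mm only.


translate([74, 74, 0]) cylinder(h = 6, r = 74);
translate([74, 74, 6]) cylinder(h = 265, r = 41);
translate([74, 74, 271]) cylinder(h = 6, r = 74);


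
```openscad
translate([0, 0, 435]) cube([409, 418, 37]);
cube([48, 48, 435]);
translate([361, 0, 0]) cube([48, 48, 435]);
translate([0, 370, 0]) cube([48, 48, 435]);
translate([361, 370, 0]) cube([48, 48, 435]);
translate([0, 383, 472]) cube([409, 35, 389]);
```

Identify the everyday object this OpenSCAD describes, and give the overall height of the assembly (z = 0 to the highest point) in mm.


A chair. The overall height is 861 mm.

A slab on four corner posts with a tall panel at the back — a chair. The seat slab sits at z = 435 with thickness 37, and the 389 mm backrest starts at the seat top, so the overall height is 435 + 37 + 389 = 861 mm.


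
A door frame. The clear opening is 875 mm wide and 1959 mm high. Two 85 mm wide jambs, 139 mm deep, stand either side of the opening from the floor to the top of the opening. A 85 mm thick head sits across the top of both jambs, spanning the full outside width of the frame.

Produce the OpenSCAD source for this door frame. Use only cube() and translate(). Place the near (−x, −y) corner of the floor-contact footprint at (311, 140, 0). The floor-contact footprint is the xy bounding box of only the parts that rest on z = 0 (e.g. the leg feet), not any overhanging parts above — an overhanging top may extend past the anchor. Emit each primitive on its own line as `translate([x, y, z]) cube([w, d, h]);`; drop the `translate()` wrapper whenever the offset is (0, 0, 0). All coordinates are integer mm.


translate([311, 140, 0]) cube([85, 139, 1959]);
translate([1271, 140, 0]) cube([85, 139, 1959]);
translate([311, 140, 1959]) cube([1045, 139, 85]);


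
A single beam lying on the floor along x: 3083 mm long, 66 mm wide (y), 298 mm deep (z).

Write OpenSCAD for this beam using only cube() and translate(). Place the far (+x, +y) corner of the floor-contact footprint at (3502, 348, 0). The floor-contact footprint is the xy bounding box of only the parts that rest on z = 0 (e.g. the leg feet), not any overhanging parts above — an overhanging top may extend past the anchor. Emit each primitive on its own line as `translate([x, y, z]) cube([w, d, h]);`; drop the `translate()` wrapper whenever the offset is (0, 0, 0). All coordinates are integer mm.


translate([419, 282, 0]) cube([3083, 66, 298]);


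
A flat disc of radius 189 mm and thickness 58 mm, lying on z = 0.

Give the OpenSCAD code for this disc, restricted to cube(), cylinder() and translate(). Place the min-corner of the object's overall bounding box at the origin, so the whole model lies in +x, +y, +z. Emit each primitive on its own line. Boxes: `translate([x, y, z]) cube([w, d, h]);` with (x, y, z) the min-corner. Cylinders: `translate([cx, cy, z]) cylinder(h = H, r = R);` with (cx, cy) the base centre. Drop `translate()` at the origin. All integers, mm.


translate([189, 189, 0]) cylinder(h = 58, r = 189);


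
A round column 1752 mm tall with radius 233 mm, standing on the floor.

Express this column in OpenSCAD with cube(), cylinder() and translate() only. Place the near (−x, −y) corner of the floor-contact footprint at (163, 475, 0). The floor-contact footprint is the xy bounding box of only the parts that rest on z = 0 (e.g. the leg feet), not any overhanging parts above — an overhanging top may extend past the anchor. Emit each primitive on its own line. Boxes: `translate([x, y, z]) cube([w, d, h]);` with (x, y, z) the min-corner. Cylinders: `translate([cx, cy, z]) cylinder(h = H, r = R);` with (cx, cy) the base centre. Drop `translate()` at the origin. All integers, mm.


translate([396, 708, 0]) cylinder(h = 1752, r = 233);


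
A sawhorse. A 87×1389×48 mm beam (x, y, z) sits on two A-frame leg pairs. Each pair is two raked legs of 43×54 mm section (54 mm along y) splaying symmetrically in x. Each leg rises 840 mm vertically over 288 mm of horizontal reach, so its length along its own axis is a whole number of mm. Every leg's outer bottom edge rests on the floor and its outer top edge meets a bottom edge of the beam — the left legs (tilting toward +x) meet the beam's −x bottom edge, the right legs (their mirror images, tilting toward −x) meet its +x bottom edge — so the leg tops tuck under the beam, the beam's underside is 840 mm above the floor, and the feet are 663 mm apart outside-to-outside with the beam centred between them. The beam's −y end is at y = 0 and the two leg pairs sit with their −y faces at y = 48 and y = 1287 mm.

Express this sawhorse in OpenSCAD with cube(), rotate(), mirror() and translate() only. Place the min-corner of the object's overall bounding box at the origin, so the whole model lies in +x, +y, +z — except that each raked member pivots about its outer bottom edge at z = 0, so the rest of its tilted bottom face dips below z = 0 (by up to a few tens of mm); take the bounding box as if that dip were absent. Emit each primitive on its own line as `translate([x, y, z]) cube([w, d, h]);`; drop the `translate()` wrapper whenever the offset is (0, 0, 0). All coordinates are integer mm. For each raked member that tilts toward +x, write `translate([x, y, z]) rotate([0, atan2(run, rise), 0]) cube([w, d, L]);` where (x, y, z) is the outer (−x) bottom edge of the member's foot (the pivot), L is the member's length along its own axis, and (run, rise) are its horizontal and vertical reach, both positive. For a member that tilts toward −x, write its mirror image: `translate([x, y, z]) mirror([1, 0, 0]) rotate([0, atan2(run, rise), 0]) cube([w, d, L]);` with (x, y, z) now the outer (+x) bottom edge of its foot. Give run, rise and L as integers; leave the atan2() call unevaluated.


translate([288, 0, 840]) cube([87, 1389, 48]);
translate([0, 48, 0]) rotate([0, atan2(288, 840), 0]) cube([43, 54, 888]);
translate([663, 48, 0]) mirror([1, 0, 0]) rotate([0, atan2(288, 840), 0]) cube([43, 54, 888]);
translate([0, 1287, 0]) rotate([0, atan2(288, 840), 0]) cube([43, 54, 888]);
translate([663, 1287, 0]) mirror([1, 0, 0]) rotate([0, atan2(288, 840), 0]) cube([43, 54, 888]);


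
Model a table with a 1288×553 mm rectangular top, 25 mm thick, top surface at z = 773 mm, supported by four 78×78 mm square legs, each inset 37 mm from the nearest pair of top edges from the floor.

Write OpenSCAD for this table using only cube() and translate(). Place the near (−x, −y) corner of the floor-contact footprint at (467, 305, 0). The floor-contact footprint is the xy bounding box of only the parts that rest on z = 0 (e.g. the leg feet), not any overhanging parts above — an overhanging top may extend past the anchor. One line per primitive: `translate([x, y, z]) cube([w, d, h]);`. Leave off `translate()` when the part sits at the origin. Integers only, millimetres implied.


translate([430, 268, 748]) cube([1288, 553, 25]);
translate([467, 305, 0]) cube([78, 78, 748]);
translate([1603, 305, 0]) cube([78, 78, 748]);
translate([467, 706, 0]) cube([78, 78, 748]);
translate([1603, 706, 0]) cube([78, 78, 748]);
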